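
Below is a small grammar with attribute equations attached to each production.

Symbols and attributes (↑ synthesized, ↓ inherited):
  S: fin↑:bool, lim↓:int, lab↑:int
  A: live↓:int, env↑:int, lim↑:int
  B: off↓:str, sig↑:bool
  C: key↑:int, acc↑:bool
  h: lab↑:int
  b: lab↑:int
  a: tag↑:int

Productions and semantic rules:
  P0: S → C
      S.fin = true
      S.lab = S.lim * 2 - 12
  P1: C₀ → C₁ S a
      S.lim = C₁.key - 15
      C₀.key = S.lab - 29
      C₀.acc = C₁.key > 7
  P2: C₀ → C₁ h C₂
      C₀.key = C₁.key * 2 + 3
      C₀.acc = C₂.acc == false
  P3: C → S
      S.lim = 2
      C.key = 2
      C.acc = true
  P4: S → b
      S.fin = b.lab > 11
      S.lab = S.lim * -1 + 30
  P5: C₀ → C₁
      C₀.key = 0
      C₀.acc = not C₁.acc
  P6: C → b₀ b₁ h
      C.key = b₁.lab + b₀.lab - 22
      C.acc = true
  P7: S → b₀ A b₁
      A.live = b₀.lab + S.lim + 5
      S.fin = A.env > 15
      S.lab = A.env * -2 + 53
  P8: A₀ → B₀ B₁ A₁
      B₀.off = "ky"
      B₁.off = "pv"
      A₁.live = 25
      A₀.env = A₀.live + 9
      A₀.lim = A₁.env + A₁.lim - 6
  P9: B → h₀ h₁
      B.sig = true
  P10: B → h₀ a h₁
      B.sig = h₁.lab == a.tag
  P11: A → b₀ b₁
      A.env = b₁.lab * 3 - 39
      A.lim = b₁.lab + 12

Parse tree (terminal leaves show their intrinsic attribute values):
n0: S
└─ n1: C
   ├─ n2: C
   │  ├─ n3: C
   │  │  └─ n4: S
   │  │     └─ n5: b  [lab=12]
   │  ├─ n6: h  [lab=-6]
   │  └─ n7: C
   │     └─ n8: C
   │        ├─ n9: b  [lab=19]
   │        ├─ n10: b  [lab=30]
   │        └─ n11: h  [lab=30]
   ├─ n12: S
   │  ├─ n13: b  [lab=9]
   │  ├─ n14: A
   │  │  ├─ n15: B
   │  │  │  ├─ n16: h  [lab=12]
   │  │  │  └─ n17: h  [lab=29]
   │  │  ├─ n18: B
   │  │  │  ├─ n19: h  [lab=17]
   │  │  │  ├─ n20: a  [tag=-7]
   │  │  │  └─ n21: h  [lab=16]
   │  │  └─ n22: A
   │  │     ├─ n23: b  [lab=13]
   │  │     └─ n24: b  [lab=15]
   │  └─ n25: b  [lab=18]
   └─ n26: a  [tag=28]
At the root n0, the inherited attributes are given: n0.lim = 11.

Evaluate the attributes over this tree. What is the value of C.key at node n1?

1. n0.lim = 11  [given at root]
2. n4.lim = 2  [2]
3. n5.lab = 12  [terminal]
4. n4.fin = true  [b.lab > 11]
5. n4.lab = 28  [S.lim * -1 + 30]
6. n3.key = 2  [2]
7. n3.acc = true  [true]
8. n6.lab = -6  [terminal]
9. n9.lab = 19  [terminal]
10. n10.lab = 30  [terminal]
11. n11.lab = 30  [terminal]
12. n8.key = 27  [b₁.lab + b₀.lab - 22]
13. n8.acc = true  [true]
14. n7.key = 0  [0]
15. n7.acc = false  [not C₁.acc]
16. n2.key = 7  [C₁.key * 2 + 3]
17. n2.acc = true  [C₂.acc == false]
18. n12.lim = -8  [C₁.key - 15]
19. n13.lab = 9  [terminal]
20. n14.live = 6  [b₀.lab + S.lim + 5]
21. n15.off = "ky"  ["ky"]
22. n16.lab = 12  [terminal]
23. n17.lab = 29  [terminal]
24. n15.sig = true  [true]
25. n18.off = "pv"  ["pv"]
26. n19.lab = 17  [terminal]
27. n20.tag = -7  [terminal]
28. n21.lab = 16  [terminal]
29. n18.sig = false  [h₁.lab == a.tag]
30. n22.live = 25  [25]
31. n23.lab = 13  [terminal]
32. n24.lab = 15  [terminal]
33. n22.env = 6  [b₁.lab * 3 - 39]
34. n22.lim = 27  [b₁.lab + 12]
35. n14.env = 15  [A₀.live + 9]
36. n14.lim = 27  [A₁.env + A₁.lim - 6]
37. n25.lab = 18  [terminal]
38. n12.fin = false  [A.env > 15]
39. n12.lab = 23  [A.env * -2 + 53]
40. n26.tag = 28  [terminal]
41. n1.key = -6  [S.lab - 29]
42. n1.acc = false  [C₁.key > 7]
43. n0.fin = true  [true]
44. n0.lab = 10  [S.lim * 2 - 12]

-6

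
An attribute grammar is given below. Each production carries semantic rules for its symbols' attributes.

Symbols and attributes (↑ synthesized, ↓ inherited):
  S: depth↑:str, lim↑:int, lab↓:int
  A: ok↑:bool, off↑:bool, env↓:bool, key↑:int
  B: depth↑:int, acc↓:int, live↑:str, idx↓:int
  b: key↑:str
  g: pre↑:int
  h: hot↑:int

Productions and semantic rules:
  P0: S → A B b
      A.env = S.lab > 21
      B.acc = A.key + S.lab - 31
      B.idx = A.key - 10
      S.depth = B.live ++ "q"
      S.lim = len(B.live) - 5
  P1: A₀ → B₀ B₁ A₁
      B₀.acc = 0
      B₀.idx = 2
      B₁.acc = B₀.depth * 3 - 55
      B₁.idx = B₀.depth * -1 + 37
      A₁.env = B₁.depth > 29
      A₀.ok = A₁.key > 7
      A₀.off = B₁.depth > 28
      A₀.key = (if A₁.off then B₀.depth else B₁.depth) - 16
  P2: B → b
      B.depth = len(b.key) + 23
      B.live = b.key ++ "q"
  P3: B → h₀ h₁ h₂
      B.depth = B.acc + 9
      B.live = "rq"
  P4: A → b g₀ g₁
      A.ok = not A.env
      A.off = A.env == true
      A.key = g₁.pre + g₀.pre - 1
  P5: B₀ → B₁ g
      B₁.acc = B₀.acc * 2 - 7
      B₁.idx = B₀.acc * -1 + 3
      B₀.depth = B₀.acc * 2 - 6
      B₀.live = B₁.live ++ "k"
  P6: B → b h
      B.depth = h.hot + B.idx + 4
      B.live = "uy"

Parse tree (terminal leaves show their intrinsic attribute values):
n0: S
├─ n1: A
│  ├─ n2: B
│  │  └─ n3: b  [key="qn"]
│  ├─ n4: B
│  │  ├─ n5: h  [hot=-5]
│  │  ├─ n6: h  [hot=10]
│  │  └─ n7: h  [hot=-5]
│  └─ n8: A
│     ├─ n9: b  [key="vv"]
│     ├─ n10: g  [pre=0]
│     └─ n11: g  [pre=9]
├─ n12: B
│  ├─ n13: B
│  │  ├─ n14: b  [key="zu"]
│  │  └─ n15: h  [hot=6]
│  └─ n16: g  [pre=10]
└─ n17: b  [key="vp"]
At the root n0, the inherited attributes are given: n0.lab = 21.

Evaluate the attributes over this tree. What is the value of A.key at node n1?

13

1. n0.lab = 21  [given at root]
2. n1.env = false  [S.lab > 21]
3. n2.acc = 0  [0]
4. n2.idx = 2  [2]
5. n3.key = "qn"  [terminal]
6. n2.depth = 25  [len(b.key) + 23]
7. n2.live = "qnq"  [b.key ++ "q"]
8. n4.acc = 20  [B₀.depth * 3 - 55]
9. n4.idx = 12  [B₀.depth * -1 + 37]
10. n5.hot = -5  [terminal]
11. n6.hot = 10  [terminal]
12. n7.hot = -5  [terminal]
13. n4.depth = 29  [B.acc + 9]
14. n4.live = "rq"  ["rq"]
15. n8.env = false  [B₁.depth > 29]
16. n9.key = "vv"  [terminal]
17. n10.pre = 0  [terminal]
18. n11.pre = 9  [terminal]
19. n8.ok = true  [not A.env]
20. n8.off = false  [A.env == true]
21. n8.key = 8  [g₁.pre + g₀.pre - 1]
22. n1.ok = true  [A₁.key > 7]
23. n1.off = true  [B₁.depth > 28]
24. n1.key = 13  [(if A₁.off then B₀.depth else B₁.depth) - 16]
25. n12.acc = 3  [A.key + S.lab - 31]
26. n12.idx = 3  [A.key - 10]
27. n13.acc = -1  [B₀.acc * 2 - 7]
28. n13.idx = 0  [B₀.acc * -1 + 3]
29. n14.key = "zu"  [terminal]
30. n15.hot = 6  [terminal]
31. n13.depth = 10  [h.hot + B.idx + 4]
32. n13.live = "uy"  ["uy"]
33. n16.pre = 10  [terminal]
34. n12.depth = 0  [B₀.acc * 2 - 6]
35. n12.live = "uyk"  [B₁.live ++ "k"]
36. n17.key = "vp"  [terminal]
37. n0.depth = "uykq"  [B.live ++ "q"]
38. n0.lim = -2  [len(B.live) - 5]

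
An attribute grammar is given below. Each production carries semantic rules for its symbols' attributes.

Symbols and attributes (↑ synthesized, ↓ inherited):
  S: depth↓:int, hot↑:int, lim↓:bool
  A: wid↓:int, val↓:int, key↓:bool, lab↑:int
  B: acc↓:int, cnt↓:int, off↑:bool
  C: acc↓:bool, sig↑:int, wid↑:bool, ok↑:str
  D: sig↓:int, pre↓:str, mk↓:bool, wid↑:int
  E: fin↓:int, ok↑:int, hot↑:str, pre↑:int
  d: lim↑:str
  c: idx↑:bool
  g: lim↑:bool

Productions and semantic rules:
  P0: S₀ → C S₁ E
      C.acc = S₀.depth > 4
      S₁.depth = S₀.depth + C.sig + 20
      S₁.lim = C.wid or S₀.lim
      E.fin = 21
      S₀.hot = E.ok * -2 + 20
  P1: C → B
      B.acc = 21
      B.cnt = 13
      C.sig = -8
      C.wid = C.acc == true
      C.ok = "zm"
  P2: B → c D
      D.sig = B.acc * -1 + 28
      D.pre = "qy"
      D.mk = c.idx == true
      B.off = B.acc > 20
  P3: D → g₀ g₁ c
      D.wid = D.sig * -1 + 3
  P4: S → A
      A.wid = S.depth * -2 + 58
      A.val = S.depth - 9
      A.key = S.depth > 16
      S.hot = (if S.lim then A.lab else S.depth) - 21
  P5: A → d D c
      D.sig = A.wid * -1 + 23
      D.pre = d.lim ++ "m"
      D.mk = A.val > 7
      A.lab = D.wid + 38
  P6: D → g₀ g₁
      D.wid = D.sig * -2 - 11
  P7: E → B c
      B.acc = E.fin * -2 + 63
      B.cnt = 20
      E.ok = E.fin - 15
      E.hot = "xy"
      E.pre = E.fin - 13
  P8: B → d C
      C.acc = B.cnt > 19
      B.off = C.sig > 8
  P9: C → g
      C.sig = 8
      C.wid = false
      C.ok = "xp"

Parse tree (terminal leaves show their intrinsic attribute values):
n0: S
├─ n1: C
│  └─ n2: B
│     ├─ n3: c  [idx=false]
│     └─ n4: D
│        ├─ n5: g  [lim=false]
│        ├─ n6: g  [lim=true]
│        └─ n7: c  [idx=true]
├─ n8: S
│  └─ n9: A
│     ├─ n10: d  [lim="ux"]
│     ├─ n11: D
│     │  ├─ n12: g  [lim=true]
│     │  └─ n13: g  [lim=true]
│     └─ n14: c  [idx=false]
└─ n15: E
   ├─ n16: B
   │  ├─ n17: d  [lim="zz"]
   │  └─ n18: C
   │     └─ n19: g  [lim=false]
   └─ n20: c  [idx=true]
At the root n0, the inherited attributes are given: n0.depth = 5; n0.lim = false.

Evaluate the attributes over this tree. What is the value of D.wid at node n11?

1. n0.depth = 5  [given at root]
2. n0.lim = false  [given at root]
3. n1.acc = true  [S₀.depth > 4]
4. n2.acc = 21  [21]
5. n2.cnt = 13  [13]
6. n3.idx = false  [terminal]
7. n4.sig = 7  [B.acc * -1 + 28]
8. n4.pre = "qy"  ["qy"]
9. n4.mk = false  [c.idx == true]
10. n5.lim = false  [terminal]
11. n6.lim = true  [terminal]
12. n7.idx = true  [terminal]
13. n4.wid = -4  [D.sig * -1 + 3]
14. n2.off = true  [B.acc > 20]
15. n1.sig = -8  [-8]
16. n1.wid = true  [C.acc == true]
17. n1.ok = "zm"  ["zm"]
18. n8.depth = 17  [S₀.depth + C.sig + 20]
19. n8.lim = true  [C.wid or S₀.lim]
20. n9.wid = 24  [S.depth * -2 + 58]
21. n9.val = 8  [S.depth - 9]
22. n9.key = true  [S.depth > 16]
23. n10.lim = "ux"  [terminal]
24. n11.sig = -1  [A.wid * -1 + 23]
25. n11.pre = "uxm"  [d.lim ++ "m"]
26. n11.mk = true  [A.val > 7]
27. n12.lim = true  [terminal]
28. n13.lim = true  [terminal]
29. n11.wid = -9  [D.sig * -2 - 11]
30. n14.idx = false  [terminal]
31. n9.lab = 29  [D.wid + 38]
32. n8.hot = 8  [(if S.lim then A.lab else S.depth) - 21]
33. n15.fin = 21  [21]
34. n16.acc = 21  [E.fin * -2 + 63]
35. n16.cnt = 20  [20]
36. n17.lim = "zz"  [terminal]
37. n18.acc = true  [B.cnt > 19]
38. n19.lim = false  [terminal]
39. n18.sig = 8  [8]
40. n18.wid = false  [false]
41. n18.ok = "xp"  ["xp"]
42. n16.off = false  [C.sig > 8]
43. n20.idx = true  [terminal]
44. n15.ok = 6  [E.fin - 15]
45. n15.hot = "xy"  ["xy"]
46. n15.pre = 8  [E.fin - 13]
47. n0.hot = 8  [E.ok * -2 + 20]

-9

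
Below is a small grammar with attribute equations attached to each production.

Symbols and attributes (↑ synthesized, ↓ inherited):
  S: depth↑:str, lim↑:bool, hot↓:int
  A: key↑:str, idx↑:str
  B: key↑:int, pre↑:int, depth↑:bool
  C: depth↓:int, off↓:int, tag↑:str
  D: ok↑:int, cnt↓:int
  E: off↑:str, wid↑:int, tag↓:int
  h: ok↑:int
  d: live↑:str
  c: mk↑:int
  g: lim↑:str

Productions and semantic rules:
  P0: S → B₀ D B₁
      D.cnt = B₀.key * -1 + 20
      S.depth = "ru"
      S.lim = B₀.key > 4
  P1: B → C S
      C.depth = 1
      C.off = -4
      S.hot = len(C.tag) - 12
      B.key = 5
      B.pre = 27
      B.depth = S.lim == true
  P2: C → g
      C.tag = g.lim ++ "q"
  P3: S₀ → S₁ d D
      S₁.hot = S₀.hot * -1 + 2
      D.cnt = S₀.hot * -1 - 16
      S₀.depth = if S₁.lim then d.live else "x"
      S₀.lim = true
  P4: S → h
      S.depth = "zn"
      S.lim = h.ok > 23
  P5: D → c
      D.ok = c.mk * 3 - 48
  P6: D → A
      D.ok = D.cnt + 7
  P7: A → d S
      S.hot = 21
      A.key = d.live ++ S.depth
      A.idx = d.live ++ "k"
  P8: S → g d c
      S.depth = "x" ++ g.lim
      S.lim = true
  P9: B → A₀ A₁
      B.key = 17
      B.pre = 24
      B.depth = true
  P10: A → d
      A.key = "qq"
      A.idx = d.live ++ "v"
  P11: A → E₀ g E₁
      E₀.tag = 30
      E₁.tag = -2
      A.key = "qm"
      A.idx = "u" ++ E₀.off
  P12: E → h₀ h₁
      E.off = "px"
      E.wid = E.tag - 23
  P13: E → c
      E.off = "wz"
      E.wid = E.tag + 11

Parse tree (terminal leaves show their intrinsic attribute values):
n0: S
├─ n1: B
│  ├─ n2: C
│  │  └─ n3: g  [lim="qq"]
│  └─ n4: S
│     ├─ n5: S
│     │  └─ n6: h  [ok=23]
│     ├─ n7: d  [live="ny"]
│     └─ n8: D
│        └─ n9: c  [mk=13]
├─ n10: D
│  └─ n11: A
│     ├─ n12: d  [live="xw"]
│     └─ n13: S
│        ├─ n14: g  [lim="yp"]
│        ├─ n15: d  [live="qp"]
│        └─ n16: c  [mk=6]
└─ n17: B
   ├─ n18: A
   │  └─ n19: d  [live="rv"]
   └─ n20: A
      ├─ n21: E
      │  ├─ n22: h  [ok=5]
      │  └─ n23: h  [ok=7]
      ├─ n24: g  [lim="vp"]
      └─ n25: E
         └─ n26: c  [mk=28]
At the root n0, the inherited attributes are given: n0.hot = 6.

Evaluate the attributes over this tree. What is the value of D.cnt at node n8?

1. n0.hot = 6  [given at root]
2. n2.depth = 1  [1]
3. n2.off = -4  [-4]
4. n3.lim = "qq"  [terminal]
5. n2.tag = "qqq"  [g.lim ++ "q"]
6. n4.hot = -9  [len(C.tag) - 12]
7. n5.hot = 11  [S₀.hot * -1 + 2]
8. n6.ok = 23  [terminal]
9. n5.depth = "zn"  ["zn"]
10. n5.lim = false  [h.ok > 23]
11. n7.live = "ny"  [terminal]
12. n8.cnt = -7  [S₀.hot * -1 - 16]
13. n9.mk = 13  [terminal]
14. n8.ok = -9  [c.mk * 3 - 48]
15. n4.depth = "x"  [if S₁.lim then d.live else "x"]
16. n4.lim = true  [true]
17. n1.key = 5  [5]
18. n1.pre = 27  [27]
19. n1.depth = true  [S.lim == true]
20. n10.cnt = 15  [B₀.key * -1 + 20]
21. n12.live = "xw"  [terminal]
22. n13.hot = 21  [21]
23. n14.lim = "yp"  [terminal]
24. n15.live = "qp"  [terminal]
25. n16.mk = 6  [terminal]
26. n13.depth = "xyp"  ["x" ++ g.lim]
27. n13.lim = true  [true]
28. n11.key = "xwxyp"  [d.live ++ S.depth]
29. n11.idx = "xwk"  [d.live ++ "k"]
30. n10.ok = 22  [D.cnt + 7]
31. n19.live = "rv"  [terminal]
32. n18.key = "qq"  ["qq"]
33. n18.idx = "rvv"  [d.live ++ "v"]
34. n21.tag = 30  [30]
35. n22.ok = 5  [terminal]
36. n23.ok = 7  [terminal]
37. n21.off = "px"  ["px"]
38. n21.wid = 7  [E.tag - 23]
39. n24.lim = "vp"  [terminal]
40. n25.tag = -2  [-2]
41. n26.mk = 28  [terminal]
42. n25.off = "wz"  ["wz"]
43. n25.wid = 9  [E.tag + 11]
44. n20.key = "qm"  ["qm"]
45. n20.idx = "upx"  ["u" ++ E₀.off]
46. n17.key = 17  [17]
47. n17.pre = 24  [24]
48. n17.depth = true  [true]
49. n0.depth = "ru"  ["ru"]
50. n0.lim = true  [B₀.key > 4]

-7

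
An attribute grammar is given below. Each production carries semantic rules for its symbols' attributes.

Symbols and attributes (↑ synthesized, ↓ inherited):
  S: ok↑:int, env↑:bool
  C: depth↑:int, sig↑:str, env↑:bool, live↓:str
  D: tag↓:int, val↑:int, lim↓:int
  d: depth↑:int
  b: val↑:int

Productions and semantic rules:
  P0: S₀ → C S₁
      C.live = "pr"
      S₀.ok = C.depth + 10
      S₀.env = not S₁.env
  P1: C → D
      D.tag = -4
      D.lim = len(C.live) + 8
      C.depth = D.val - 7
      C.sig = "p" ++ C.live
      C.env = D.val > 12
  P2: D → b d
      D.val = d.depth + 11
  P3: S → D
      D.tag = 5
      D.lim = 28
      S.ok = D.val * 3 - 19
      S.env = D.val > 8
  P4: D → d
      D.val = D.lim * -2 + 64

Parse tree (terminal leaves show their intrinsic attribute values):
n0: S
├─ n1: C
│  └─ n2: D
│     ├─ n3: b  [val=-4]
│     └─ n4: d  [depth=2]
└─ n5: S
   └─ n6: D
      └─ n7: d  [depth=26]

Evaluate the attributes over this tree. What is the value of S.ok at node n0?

16

1. n1.live = "pr"  ["pr"]
2. n2.tag = -4  [-4]
3. n2.lim = 10  [len(C.live) + 8]
4. n3.val = -4  [terminal]
5. n4.depth = 2  [terminal]
6. n2.val = 13  [d.depth + 11]
7. n1.depth = 6  [D.val - 7]
8. n1.sig = "ppr"  ["p" ++ C.live]
9. n1.env = true  [D.val > 12]
10. n6.tag = 5  [5]
11. n6.lim = 28  [28]
12. n7.depth = 26  [terminal]
13. n6.val = 8  [D.lim * -2 + 64]
14. n5.ok = 5  [D.val * 3 - 19]
15. n5.env = false  [D.val > 8]
16. n0.ok = 16  [C.depth + 10]
17. n0.env = true  [not S₁.env]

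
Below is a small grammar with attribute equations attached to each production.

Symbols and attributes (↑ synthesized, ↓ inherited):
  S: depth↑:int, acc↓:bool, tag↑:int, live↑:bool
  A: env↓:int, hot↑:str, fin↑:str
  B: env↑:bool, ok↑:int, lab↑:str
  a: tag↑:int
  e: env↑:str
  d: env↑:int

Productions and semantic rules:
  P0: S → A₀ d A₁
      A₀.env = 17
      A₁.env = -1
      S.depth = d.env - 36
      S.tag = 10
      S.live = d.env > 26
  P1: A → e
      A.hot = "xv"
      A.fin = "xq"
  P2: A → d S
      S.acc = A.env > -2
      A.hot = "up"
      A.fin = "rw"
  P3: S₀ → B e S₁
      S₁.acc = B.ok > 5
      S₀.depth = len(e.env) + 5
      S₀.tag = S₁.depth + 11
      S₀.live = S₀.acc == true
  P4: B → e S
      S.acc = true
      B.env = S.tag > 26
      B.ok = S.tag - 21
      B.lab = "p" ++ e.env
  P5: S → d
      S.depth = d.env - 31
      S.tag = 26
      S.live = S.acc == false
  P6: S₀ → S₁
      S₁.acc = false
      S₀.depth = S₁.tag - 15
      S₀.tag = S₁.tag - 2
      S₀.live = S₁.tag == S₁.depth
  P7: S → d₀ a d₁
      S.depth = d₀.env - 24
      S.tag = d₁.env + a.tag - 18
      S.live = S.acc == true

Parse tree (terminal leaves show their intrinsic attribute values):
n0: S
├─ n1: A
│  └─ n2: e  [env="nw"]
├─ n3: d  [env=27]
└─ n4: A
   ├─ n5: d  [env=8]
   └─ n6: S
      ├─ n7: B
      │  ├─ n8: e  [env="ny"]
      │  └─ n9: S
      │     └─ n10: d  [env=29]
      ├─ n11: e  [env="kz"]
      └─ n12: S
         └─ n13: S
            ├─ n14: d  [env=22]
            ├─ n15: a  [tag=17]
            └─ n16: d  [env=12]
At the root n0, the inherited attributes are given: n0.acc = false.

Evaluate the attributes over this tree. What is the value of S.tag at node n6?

7

1. n0.acc = false  [given at root]
2. n1.env = 17  [17]
3. n2.env = "nw"  [terminal]
4. n1.hot = "xv"  ["xv"]
5. n1.fin = "xq"  ["xq"]
6. n3.env = 27  [terminal]
7. n4.env = -1  [-1]
8. n5.env = 8  [terminal]
9. n6.acc = true  [A.env > -2]
10. n8.env = "ny"  [terminal]
11. n9.acc = true  [true]
12. n10.env = 29  [terminal]
13. n9.depth = -2  [d.env - 31]
14. n9.tag = 26  [26]
15. n9.live = false  [S.acc == false]
16. n7.env = false  [S.tag > 26]
17. n7.ok = 5  [S.tag - 21]
18. n7.lab = "pny"  ["p" ++ e.env]
19. n11.env = "kz"  [terminal]
20. n12.acc = false  [B.ok > 5]
21. n13.acc = false  [false]
22. n14.env = 22  [terminal]
23. n15.tag = 17  [terminal]
24. n16.env = 12  [terminal]
25. n13.depth = -2  [d₀.env - 24]
26. n13.tag = 11  [d₁.env + a.tag - 18]
27. n13.live = false  [S.acc == true]
28. n12.depth = -4  [S₁.tag - 15]
29. n12.tag = 9  [S₁.tag - 2]
30. n12.live = false  [S₁.tag == S₁.depth]
31. n6.depth = 7  [len(e.env) + 5]
32. n6.tag = 7  [S₁.depth + 11]
33. n6.live = true  [S₀.acc == true]
34. n4.hot = "up"  ["up"]
35. n4.fin = "rw"  ["rw"]
36. n0.depth = -9  [d.env - 36]
37. n0.tag = 10  [10]
38. n0.live = true  [d.env > 26]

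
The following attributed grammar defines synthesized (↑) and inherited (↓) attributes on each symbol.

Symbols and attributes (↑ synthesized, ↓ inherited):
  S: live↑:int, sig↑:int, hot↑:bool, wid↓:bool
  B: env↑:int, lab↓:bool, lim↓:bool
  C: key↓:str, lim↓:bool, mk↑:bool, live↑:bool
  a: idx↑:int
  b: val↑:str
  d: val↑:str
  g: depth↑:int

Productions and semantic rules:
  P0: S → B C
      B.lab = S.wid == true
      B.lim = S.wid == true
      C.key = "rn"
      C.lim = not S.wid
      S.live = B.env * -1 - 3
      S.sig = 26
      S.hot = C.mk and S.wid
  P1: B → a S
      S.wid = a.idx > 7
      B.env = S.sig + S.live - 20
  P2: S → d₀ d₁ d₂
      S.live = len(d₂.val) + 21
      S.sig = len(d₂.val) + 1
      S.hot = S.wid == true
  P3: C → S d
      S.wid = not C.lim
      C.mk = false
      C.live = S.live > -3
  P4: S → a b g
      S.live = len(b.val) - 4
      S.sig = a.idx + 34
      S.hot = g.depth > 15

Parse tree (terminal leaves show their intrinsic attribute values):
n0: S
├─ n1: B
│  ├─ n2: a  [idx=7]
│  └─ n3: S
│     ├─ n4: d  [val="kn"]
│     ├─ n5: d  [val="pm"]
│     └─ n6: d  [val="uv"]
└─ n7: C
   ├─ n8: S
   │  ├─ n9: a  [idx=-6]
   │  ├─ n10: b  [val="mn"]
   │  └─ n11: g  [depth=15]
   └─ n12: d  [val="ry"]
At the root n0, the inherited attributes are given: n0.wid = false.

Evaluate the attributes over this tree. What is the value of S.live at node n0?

-9

1. n0.wid = false  [given at root]
2. n1.lab = false  [S.wid == true]
3. n1.lim = false  [S.wid == true]
4. n2.idx = 7  [terminal]
5. n3.wid = false  [a.idx > 7]
6. n4.val = "kn"  [terminal]
7. n5.val = "pm"  [terminal]
8. n6.val = "uv"  [terminal]
9. n3.live = 23  [len(d₂.val) + 21]
10. n3.sig = 3  [len(d₂.val) + 1]
11. n3.hot = false  [S.wid == true]
12. n1.env = 6  [S.sig + S.live - 20]
13. n7.key = "rn"  ["rn"]
14. n7.lim = true  [not S.wid]
15. n8.wid = false  [not C.lim]
16. n9.idx = -6  [terminal]
17. n10.val = "mn"  [terminal]
18. n11.depth = 15  [terminal]
19. n8.live = -2  [len(b.val) - 4]
20. n8.sig = 28  [a.idx + 34]
21. n8.hot = false  [g.depth > 15]
22. n12.val = "ry"  [terminal]
23. n7.mk = false  [false]
24. n7.live = true  [S.live > -3]
25. n0.live = -9  [B.env * -1 - 3]
26. n0.sig = 26  [26]
27. n0.hot = false  [C.mk and S.wid]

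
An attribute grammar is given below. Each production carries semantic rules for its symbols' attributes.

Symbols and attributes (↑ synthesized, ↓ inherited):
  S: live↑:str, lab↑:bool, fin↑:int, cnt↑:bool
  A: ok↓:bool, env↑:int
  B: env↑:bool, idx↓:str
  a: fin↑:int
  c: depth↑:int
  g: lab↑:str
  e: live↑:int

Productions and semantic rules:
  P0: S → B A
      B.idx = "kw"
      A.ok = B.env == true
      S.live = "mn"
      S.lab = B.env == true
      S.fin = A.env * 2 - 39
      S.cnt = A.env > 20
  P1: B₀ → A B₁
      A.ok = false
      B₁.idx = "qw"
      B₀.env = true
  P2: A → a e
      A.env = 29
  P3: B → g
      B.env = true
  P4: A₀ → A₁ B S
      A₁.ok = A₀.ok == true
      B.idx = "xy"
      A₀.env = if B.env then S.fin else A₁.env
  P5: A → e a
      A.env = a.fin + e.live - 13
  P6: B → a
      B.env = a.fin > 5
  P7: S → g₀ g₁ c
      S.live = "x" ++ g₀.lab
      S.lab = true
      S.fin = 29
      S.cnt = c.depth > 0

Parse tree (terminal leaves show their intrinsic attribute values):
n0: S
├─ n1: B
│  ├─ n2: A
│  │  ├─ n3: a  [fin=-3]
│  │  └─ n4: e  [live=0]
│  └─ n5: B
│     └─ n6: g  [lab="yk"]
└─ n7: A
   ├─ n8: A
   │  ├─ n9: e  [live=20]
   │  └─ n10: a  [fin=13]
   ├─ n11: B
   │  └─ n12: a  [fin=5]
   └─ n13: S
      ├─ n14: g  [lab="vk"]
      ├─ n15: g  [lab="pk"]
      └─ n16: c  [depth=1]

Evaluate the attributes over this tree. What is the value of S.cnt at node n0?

false

1. n1.idx = "kw"  ["kw"]
2. n2.ok = false  [false]
3. n3.fin = -3  [terminal]
4. n4.live = 0  [terminal]
5. n2.env = 29  [29]
6. n5.idx = "qw"  ["qw"]
7. n6.lab = "yk"  [terminal]
8. n5.env = true  [true]
9. n1.env = true  [true]
10. n7.ok = true  [B.env == true]
11. n8.ok = true  [A₀.ok == true]
12. n9.live = 20  [terminal]
13. n10.fin = 13  [terminal]
14. n8.env = 20  [a.fin + e.live - 13]
15. n11.idx = "xy"  ["xy"]
16. n12.fin = 5  [terminal]
17. n11.env = false  [a.fin > 5]
18. n14.lab = "vk"  [terminal]
19. n15.lab = "pk"  [terminal]
20. n16.depth = 1  [terminal]
21. n13.live = "xvk"  ["x" ++ g₀.lab]
22. n13.lab = true  [true]
23. n13.fin = 29  [29]
24. n13.cnt = true  [c.depth > 0]
25. n7.env = 20  [if B.env then S.fin else A₁.env]
26. n0.live = "mn"  ["mn"]
27. n0.lab = true  [B.env == true]
28. n0.fin = 1  [A.env * 2 - 39]
29. n0.cnt = false  [A.env > 20]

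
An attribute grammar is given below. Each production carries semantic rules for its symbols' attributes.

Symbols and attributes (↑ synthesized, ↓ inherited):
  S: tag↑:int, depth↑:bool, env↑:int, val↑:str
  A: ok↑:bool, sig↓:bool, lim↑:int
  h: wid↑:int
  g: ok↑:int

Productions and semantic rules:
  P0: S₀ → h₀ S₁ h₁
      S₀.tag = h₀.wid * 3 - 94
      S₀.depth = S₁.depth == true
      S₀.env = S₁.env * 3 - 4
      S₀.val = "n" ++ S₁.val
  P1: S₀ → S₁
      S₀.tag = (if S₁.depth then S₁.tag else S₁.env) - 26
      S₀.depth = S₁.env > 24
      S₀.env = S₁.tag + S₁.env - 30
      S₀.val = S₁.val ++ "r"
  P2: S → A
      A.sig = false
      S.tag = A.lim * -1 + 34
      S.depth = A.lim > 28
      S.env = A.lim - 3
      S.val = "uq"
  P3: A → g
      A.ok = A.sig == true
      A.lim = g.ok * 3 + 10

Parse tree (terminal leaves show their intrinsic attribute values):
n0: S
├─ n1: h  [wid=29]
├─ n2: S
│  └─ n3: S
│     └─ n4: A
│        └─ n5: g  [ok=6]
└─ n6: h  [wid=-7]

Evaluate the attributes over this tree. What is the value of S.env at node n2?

1

1. n1.wid = 29  [terminal]
2. n4.sig = false  [false]
3. n5.ok = 6  [terminal]
4. n4.ok = false  [A.sig == true]
5. n4.lim = 28  [g.ok * 3 + 10]
6. n3.tag = 6  [A.lim * -1 + 34]
7. n3.depth = false  [A.lim > 28]
8. n3.env = 25  [A.lim - 3]
9. n3.val = "uq"  ["uq"]
10. n2.tag = -1  [(if S₁.depth then S₁.tag else S₁.env) - 26]
11. n2.depth = true  [S₁.env > 24]
12. n2.env = 1  [S₁.tag + S₁.env - 30]
13. n2.val = "uqr"  [S₁.val ++ "r"]
14. n6.wid = -7  [terminal]
15. n0.tag = -7  [h₀.wid * 3 - 94]
16. n0.depth = true  [S₁.depth == true]
17. n0.env = -1  [S₁.env * 3 - 4]
18. n0.val = "nuqr"  ["n" ++ S₁.val]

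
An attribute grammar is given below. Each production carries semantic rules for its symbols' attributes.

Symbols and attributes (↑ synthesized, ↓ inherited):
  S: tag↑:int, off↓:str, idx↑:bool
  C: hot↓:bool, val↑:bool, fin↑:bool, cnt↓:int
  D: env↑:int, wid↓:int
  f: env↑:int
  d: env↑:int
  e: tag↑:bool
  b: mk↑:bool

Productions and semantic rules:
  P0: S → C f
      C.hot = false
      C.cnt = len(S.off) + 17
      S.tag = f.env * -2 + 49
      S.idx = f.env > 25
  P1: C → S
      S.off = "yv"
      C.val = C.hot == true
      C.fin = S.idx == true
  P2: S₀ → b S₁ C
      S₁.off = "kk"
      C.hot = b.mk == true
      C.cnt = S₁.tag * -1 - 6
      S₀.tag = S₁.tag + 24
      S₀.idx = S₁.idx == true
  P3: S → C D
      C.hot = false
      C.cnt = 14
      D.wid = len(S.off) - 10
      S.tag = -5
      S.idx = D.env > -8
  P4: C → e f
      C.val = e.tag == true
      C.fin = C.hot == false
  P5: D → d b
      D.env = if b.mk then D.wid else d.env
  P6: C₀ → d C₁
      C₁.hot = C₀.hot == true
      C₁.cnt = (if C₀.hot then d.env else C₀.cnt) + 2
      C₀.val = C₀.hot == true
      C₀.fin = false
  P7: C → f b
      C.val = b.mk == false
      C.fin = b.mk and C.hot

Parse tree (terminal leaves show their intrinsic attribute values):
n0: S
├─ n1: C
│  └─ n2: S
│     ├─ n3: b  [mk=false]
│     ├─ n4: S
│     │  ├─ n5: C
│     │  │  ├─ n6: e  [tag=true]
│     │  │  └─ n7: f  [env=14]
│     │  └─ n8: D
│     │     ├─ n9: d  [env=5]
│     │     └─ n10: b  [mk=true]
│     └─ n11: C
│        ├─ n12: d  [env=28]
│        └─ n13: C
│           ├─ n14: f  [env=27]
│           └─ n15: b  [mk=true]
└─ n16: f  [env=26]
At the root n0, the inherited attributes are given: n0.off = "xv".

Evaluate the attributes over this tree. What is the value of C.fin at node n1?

false

1. n0.off = "xv"  [given at root]
2. n1.hot = false  [false]
3. n1.cnt = 19  [len(S.off) + 17]
4. n2.off = "yv"  ["yv"]
5. n3.mk = false  [terminal]
6. n4.off = "kk"  ["kk"]
7. n5.hot = false  [false]
8. n5.cnt = 14  [14]
9. n6.tag = true  [terminal]
10. n7.env = 14  [terminal]
11. n5.val = true  [e.tag == true]
12. n5.fin = true  [C.hot == false]
13. n8.wid = -8  [len(S.off) - 10]
14. n9.env = 5  [terminal]
15. n10.mk = true  [terminal]
16. n8.env = -8  [if b.mk then D.wid else d.env]
17. n4.tag = -5  [-5]
18. n4.idx = false  [D.env > -8]
19. n11.hot = false  [b.mk == true]
20. n11.cnt = -1  [S₁.tag * -1 - 6]
21. n12.env = 28  [terminal]
22. n13.hot = false  [C₀.hot == true]
23. n13.cnt = 1  [(if C₀.hot then d.env else C₀.cnt) + 2]
24. n14.env = 27  [terminal]
25. n15.mk = true  [terminal]
26. n13.val = false  [b.mk == false]
27. n13.fin = false  [b.mk and C.hot]
28. n11.val = false  [C₀.hot == true]
29. n11.fin = false  [false]
30. n2.tag = 19  [S₁.tag + 24]
31. n2.idx = false  [S₁.idx == true]
32. n1.val = false  [C.hot == true]
33. n1.fin = false  [S.idx == true]
34. n16.env = 26  [terminal]
35. n0.tag = -3  [f.env * -2 + 49]
36. n0.idx = true  [f.env > 25]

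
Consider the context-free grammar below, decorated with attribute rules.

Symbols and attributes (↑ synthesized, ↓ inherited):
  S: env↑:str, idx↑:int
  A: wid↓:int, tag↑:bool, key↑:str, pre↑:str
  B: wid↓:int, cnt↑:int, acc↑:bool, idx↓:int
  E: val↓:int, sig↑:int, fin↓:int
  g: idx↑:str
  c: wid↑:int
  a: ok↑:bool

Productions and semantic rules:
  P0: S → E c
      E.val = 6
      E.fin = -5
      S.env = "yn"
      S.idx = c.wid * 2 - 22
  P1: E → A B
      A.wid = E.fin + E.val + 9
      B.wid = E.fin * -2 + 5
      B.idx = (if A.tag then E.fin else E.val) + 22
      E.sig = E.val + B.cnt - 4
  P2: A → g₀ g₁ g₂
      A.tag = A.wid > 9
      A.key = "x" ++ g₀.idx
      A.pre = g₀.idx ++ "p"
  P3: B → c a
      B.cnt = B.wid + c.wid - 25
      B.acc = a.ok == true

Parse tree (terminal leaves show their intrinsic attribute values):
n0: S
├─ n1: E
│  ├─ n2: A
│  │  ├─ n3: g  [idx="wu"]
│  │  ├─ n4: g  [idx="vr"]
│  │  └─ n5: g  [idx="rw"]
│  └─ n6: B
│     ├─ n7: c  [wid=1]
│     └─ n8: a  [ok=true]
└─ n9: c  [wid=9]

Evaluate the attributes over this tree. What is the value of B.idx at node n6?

1. n1.val = 6  [6]
2. n1.fin = -5  [-5]
3. n2.wid = 10  [E.fin + E.val + 9]
4. n3.idx = "wu"  [terminal]
5. n4.idx = "vr"  [terminal]
6. n5.idx = "rw"  [terminal]
7. n2.tag = true  [A.wid > 9]
8. n2.key = "xwu"  ["x" ++ g₀.idx]
9. n2.pre = "wup"  [g₀.idx ++ "p"]
10. n6.wid = 15  [E.fin * -2 + 5]
11. n6.idx = 17  [(if A.tag then E.fin else E.val) + 22]
12. n7.wid = 1  [terminal]
13. n8.ok = true  [terminal]
14. n6.cnt = -9  [B.wid + c.wid - 25]
15. n6.acc = true  [a.ok == true]
16. n1.sig = -7  [E.val + B.cnt - 4]
17. n9.wid = 9  [terminal]
18. n0.env = "yn"  ["yn"]
19. n0.idx = -4  [c.wid * 2 - 22]

17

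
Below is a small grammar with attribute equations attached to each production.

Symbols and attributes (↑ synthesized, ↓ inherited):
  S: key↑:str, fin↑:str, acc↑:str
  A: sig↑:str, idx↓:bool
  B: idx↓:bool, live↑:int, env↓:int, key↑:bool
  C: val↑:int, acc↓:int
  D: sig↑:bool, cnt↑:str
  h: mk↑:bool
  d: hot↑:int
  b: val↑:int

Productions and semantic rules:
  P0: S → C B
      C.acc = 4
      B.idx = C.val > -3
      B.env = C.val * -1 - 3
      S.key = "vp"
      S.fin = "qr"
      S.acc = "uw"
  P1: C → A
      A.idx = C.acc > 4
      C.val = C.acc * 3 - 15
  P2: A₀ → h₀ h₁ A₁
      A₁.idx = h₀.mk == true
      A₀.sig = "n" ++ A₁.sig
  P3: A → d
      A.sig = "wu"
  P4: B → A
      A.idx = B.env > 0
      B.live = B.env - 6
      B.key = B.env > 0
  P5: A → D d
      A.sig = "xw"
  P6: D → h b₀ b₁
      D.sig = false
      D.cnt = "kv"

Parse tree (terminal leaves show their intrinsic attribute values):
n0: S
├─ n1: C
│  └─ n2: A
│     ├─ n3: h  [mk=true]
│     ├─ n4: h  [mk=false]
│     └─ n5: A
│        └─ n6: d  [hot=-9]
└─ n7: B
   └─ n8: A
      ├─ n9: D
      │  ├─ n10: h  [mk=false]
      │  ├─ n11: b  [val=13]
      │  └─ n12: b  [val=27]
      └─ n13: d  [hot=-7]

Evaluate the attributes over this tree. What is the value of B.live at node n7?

1. n1.acc = 4  [4]
2. n2.idx = false  [C.acc > 4]
3. n3.mk = true  [terminal]
4. n4.mk = false  [terminal]
5. n5.idx = true  [h₀.mk == true]
6. n6.hot = -9  [terminal]
7. n5.sig = "wu"  ["wu"]
8. n2.sig = "nwu"  ["n" ++ A₁.sig]
9. n1.val = -3  [C.acc * 3 - 15]
10. n7.idx = false  [C.val > -3]
11. n7.env = 0  [C.val * -1 - 3]
12. n8.idx = false  [B.env > 0]
13. n10.mk = false  [terminal]
14. n11.val = 13  [terminal]
15. n12.val = 27  [terminal]
16. n9.sig = false  [false]
17. n9.cnt = "kv"  ["kv"]
18. n13.hot = -7  [terminal]
19. n8.sig = "xw"  ["xw"]
20. n7.live = -6  [B.env - 6]
21. n7.key = false  [B.env > 0]
22. n0.key = "vp"  ["vp"]
23. n0.fin = "qr"  ["qr"]
24. n0.acc = "uw"  ["uw"]

-6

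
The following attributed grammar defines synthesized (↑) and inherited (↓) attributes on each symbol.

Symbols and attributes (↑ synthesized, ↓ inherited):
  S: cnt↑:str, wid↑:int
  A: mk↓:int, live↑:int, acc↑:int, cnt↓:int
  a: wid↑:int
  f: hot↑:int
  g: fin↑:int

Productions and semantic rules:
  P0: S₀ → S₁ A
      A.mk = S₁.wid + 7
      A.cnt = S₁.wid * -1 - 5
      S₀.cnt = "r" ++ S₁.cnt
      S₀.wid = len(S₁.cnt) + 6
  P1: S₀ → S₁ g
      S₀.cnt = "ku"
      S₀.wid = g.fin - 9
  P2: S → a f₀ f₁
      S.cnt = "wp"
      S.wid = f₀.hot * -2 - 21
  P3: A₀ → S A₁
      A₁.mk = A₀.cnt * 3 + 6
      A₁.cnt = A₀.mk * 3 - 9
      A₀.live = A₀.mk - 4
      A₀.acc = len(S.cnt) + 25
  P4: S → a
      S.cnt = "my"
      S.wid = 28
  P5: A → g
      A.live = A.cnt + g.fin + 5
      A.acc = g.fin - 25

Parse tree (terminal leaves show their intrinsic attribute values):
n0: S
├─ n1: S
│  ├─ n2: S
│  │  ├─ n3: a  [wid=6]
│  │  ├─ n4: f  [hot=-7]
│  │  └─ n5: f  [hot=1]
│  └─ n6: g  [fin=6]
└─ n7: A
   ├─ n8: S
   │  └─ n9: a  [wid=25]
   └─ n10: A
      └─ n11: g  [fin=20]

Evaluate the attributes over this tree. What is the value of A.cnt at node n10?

1. n3.wid = 6  [terminal]
2. n4.hot = -7  [terminal]
3. n5.hot = 1  [terminal]
4. n2.cnt = "wp"  ["wp"]
5. n2.wid = -7  [f₀.hot * -2 - 21]
6. n6.fin = 6  [terminal]
7. n1.cnt = "ku"  ["ku"]
8. n1.wid = -3  [g.fin - 9]
9. n7.mk = 4  [S₁.wid + 7]
10. n7.cnt = -2  [S₁.wid * -1 - 5]
11. n9.wid = 25  [terminal]
12. n8.cnt = "my"  ["my"]
13. n8.wid = 28  [28]
14. n10.mk = 0  [A₀.cnt * 3 + 6]
15. n10.cnt = 3  [A₀.mk * 3 - 9]
16. n11.fin = 20  [terminal]
17. n10.live = 28  [A.cnt + g.fin + 5]
18. n10.acc = -5  [g.fin - 25]
19. n7.live = 0  [A₀.mk - 4]
20. n7.acc = 27  [len(S.cnt) + 25]
21. n0.cnt = "rku"  ["r" ++ S₁.cnt]
22. n0.wid = 8  [len(S₁.cnt) + 6]

3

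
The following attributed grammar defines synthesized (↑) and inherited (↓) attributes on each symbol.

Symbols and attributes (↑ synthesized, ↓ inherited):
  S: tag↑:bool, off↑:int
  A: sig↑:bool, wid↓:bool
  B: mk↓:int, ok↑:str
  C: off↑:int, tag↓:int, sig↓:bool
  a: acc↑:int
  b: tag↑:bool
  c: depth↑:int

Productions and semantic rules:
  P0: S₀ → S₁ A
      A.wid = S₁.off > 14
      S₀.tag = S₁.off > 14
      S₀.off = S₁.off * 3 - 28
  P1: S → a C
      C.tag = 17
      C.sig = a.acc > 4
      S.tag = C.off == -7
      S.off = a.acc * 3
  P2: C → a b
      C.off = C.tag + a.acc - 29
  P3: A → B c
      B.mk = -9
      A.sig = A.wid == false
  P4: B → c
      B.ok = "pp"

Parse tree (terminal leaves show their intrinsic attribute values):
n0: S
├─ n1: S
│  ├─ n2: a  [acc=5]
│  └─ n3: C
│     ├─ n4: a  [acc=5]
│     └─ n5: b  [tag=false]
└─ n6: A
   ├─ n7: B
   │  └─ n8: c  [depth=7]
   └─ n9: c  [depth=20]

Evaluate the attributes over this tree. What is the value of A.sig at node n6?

1. n2.acc = 5  [terminal]
2. n3.tag = 17  [17]
3. n3.sig = true  [a.acc > 4]
4. n4.acc = 5  [terminal]
5. n5.tag = false  [terminal]
6. n3.off = -7  [C.tag + a.acc - 29]
7. n1.tag = true  [C.off == -7]
8. n1.off = 15  [a.acc * 3]
9. n6.wid = true  [S₁.off > 14]
10. n7.mk = -9  [-9]
11. n8.depth = 7  [terminal]
12. n7.ok = "pp"  ["pp"]
13. n9.depth = 20  [terminal]
14. n6.sig = false  [A.wid == false]
15. n0.tag = true  [S₁.off > 14]
16. n0.off = 17  [S₁.off * 3 - 28]

false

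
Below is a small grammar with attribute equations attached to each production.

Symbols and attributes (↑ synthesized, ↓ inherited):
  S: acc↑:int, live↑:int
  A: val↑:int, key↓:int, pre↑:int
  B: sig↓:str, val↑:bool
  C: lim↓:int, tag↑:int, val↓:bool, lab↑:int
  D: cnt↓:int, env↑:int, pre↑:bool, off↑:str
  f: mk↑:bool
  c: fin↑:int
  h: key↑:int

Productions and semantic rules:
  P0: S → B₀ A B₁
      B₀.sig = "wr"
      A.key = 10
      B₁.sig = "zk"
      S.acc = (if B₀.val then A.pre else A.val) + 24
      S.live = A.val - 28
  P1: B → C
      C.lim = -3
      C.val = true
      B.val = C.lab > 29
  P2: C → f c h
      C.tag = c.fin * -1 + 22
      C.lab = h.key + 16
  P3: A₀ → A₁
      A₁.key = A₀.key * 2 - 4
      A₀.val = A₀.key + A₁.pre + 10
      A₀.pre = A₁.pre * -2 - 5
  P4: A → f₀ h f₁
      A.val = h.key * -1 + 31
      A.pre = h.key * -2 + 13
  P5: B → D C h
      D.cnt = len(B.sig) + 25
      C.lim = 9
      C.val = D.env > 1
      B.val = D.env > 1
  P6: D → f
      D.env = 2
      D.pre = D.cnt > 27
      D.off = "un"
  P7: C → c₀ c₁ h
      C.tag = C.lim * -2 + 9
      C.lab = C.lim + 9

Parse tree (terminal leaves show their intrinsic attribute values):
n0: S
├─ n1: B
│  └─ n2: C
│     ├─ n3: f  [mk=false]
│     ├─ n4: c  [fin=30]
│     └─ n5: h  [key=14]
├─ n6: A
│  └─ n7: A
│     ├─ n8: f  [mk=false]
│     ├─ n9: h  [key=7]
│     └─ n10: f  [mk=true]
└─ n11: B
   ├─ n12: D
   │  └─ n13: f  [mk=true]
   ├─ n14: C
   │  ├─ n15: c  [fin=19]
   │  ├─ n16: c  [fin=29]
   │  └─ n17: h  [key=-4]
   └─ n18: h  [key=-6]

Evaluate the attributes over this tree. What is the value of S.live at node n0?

-9

1. n1.sig = "wr"  ["wr"]
2. n2.lim = -3  [-3]
3. n2.val = true  [true]
4. n3.mk = false  [terminal]
5. n4.fin = 30  [terminal]
6. n5.key = 14  [terminal]
7. n2.tag = -8  [c.fin * -1 + 22]
8. n2.lab = 30  [h.key + 16]
9. n1.val = true  [C.lab > 29]
10. n6.key = 10  [10]
11. n7.key = 16  [A₀.key * 2 - 4]
12. n8.mk = false  [terminal]
13. n9.key = 7  [terminal]
14. n10.mk = true  [terminal]
15. n7.val = 24  [h.key * -1 + 31]
16. n7.pre = -1  [h.key * -2 + 13]
17. n6.val = 19  [A₀.key + A₁.pre + 10]
18. n6.pre = -3  [A₁.pre * -2 - 5]
19. n11.sig = "zk"  ["zk"]
20. n12.cnt = 27  [len(B.sig) + 25]
21. n13.mk = true  [terminal]
22. n12.env = 2  [2]
23. n12.pre = false  [D.cnt > 27]
24. n12.off = "un"  ["un"]
25. n14.lim = 9  [9]
26. n14.val = true  [D.env > 1]
27. n15.fin = 19  [terminal]
28. n16.fin = 29  [terminal]
29. n17.key = -4  [terminal]
30. n14.tag = -9  [C.lim * -2 + 9]
31. n14.lab = 18  [C.lim + 9]
32. n18.key = -6  [terminal]
33. n11.val = true  [D.env > 1]
34. n0.acc = 21  [(if B₀.val then A.pre else A.val) + 24]
35. n0.live = -9  [A.val - 28]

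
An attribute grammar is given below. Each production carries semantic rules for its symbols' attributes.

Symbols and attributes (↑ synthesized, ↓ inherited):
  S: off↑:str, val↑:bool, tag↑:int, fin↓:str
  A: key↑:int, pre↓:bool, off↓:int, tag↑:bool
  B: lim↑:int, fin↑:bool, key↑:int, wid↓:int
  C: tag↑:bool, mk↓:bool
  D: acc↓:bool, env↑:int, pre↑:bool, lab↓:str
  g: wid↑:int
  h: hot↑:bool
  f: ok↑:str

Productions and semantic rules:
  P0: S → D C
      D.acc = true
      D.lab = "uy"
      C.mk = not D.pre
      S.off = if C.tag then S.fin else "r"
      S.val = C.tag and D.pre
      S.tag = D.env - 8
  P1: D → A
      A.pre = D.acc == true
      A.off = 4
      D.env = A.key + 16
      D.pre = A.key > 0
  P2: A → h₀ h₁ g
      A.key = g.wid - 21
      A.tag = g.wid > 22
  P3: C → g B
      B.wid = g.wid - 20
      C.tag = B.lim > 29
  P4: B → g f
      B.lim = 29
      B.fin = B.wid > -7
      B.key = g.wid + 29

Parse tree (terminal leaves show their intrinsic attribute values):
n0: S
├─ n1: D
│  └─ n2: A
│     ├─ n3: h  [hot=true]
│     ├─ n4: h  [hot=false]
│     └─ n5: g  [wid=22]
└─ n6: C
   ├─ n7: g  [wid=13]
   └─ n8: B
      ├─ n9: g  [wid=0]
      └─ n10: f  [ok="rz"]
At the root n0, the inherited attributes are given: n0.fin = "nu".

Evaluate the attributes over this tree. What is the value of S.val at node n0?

false

1. n0.fin = "nu"  [given at root]
2. n1.acc = true  [true]
3. n1.lab = "uy"  ["uy"]
4. n2.pre = true  [D.acc == true]
5. n2.off = 4  [4]
6. n3.hot = true  [terminal]
7. n4.hot = false  [terminal]
8. n5.wid = 22  [terminal]
9. n2.key = 1  [g.wid - 21]
10. n2.tag = false  [g.wid > 22]
11. n1.env = 17  [A.key + 16]
12. n1.pre = true  [A.key > 0]
13. n6.mk = false  [not D.pre]
14. n7.wid = 13  [terminal]
15. n8.wid = -7  [g.wid - 20]
16. n9.wid = 0  [terminal]
17. n10.ok = "rz"  [terminal]
18. n8.lim = 29  [29]
19. n8.fin = false  [B.wid > -7]
20. n8.key = 29  [g.wid + 29]
21. n6.tag = false  [B.lim > 29]
22. n0.off = "r"  [if C.tag then S.fin else "r"]
23. n0.val = false  [C.tag and D.pre]
24. n0.tag = 9  [D.env - 8]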